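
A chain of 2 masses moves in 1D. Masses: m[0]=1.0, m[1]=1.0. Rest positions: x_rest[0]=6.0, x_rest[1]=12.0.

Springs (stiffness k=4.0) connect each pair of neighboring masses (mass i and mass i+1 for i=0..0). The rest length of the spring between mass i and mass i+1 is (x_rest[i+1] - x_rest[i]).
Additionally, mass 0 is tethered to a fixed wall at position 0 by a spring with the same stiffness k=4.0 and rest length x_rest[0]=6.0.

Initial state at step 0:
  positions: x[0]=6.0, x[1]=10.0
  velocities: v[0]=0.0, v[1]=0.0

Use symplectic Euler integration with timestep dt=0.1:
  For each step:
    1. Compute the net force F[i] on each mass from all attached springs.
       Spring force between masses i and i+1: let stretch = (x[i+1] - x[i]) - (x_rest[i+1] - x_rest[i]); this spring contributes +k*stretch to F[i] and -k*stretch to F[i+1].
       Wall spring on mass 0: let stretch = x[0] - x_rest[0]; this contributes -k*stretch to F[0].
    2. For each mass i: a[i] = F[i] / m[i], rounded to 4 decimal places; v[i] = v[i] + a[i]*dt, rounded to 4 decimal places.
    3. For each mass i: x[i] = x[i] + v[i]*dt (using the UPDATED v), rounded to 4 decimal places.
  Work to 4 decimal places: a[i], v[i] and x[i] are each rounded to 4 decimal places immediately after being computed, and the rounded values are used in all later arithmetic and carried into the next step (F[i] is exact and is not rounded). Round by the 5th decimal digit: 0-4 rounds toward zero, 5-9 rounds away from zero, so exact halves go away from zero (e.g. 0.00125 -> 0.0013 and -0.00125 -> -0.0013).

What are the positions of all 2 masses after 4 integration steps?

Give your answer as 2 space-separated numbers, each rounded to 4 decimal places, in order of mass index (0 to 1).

Step 0: x=[6.0000 10.0000] v=[0.0000 0.0000]
Step 1: x=[5.9200 10.0800] v=[-0.8000 0.8000]
Step 2: x=[5.7696 10.2336] v=[-1.5040 1.5360]
Step 3: x=[5.5670 10.4486] v=[-2.0262 2.1504]
Step 4: x=[5.3370 10.7084] v=[-2.3004 2.5978]

Answer: 5.3370 10.7084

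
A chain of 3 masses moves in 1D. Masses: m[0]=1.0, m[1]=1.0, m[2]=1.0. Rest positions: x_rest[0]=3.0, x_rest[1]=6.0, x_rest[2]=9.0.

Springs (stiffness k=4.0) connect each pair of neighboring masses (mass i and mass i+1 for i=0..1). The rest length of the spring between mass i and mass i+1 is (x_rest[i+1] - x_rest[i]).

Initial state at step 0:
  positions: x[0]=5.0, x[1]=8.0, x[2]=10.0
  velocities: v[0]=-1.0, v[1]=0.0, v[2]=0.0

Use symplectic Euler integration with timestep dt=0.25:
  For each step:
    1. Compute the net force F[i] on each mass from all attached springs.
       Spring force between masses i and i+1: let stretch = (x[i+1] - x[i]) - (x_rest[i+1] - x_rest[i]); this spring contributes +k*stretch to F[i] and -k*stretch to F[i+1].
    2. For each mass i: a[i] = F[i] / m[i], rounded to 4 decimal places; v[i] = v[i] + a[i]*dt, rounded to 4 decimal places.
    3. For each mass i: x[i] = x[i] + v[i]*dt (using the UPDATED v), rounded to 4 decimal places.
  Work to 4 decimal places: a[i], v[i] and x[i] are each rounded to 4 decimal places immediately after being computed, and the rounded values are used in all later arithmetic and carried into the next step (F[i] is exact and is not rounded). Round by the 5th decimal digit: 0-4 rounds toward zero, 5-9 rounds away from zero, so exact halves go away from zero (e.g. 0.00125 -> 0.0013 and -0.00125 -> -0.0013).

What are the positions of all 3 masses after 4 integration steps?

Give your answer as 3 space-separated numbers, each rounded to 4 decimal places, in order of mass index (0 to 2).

Step 0: x=[5.0000 8.0000 10.0000] v=[-1.0000 0.0000 0.0000]
Step 1: x=[4.7500 7.7500 10.2500] v=[-1.0000 -1.0000 1.0000]
Step 2: x=[4.5000 7.3750 10.6250] v=[-1.0000 -1.5000 1.5000]
Step 3: x=[4.2188 7.0938 10.9375] v=[-1.1250 -1.1250 1.2500]
Step 4: x=[3.9063 7.0547 11.0391] v=[-1.2500 -0.1563 0.4063]

Answer: 3.9063 7.0547 11.0391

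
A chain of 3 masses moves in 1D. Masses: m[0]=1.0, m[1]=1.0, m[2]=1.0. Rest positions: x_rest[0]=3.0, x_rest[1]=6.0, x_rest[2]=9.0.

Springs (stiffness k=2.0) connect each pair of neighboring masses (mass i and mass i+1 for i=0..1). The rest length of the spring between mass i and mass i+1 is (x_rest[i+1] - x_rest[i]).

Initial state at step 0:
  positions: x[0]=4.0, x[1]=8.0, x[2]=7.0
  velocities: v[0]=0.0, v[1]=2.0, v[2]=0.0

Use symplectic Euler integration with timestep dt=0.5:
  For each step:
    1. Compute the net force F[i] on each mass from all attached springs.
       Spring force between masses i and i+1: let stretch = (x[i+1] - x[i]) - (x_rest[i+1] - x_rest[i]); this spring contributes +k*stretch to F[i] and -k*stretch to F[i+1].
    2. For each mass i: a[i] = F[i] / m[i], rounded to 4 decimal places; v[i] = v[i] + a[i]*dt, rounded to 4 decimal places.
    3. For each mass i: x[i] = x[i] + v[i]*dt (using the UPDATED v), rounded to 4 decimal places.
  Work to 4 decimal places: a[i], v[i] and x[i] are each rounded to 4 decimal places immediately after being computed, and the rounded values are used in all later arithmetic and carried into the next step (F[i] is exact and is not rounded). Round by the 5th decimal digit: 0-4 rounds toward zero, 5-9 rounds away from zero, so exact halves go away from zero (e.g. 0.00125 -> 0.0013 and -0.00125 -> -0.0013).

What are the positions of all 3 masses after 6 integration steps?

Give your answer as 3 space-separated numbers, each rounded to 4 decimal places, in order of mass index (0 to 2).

Answer: 5.6563 7.6407 11.7032

Derivation:
Step 0: x=[4.0000 8.0000 7.0000] v=[0.0000 2.0000 0.0000]
Step 1: x=[4.5000 6.5000 9.0000] v=[1.0000 -3.0000 4.0000]
Step 2: x=[4.5000 5.2500 11.2500] v=[0.0000 -2.5000 4.5000]
Step 3: x=[3.3750 6.6250 12.0000] v=[-2.2500 2.7500 1.5000]
Step 4: x=[2.3750 9.0625 11.5625] v=[-2.0000 4.8750 -0.8750]
Step 5: x=[3.2188 9.4063 11.3750] v=[1.6875 0.6875 -0.3750]
Step 6: x=[5.6563 7.6407 11.7032] v=[4.8750 -3.5313 0.6563]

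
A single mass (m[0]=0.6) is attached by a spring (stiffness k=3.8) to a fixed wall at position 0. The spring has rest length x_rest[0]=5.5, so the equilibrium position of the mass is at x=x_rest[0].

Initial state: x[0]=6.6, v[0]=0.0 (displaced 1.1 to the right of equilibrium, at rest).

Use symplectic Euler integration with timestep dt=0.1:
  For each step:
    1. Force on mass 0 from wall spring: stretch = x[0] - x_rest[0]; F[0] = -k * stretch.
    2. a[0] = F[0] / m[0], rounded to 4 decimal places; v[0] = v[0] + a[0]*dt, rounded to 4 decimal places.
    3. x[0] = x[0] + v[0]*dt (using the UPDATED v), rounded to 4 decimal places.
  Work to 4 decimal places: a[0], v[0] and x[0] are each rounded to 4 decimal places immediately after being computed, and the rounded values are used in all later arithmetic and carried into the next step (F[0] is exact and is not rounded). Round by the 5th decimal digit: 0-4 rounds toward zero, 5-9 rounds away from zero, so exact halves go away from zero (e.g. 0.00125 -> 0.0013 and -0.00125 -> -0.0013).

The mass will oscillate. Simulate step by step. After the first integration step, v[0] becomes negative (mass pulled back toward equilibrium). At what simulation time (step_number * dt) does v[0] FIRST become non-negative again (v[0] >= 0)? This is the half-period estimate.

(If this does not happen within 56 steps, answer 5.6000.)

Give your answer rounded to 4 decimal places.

Step 0: x=[6.6000] v=[0.0000]
Step 1: x=[6.5303] v=[-0.6967]
Step 2: x=[6.3954] v=[-1.3492]
Step 3: x=[6.2038] v=[-1.9163]
Step 4: x=[5.9676] v=[-2.3620]
Step 5: x=[5.7018] v=[-2.6582]
Step 6: x=[5.4232] v=[-2.7860]
Step 7: x=[5.1495] v=[-2.7374]
Step 8: x=[4.8980] v=[-2.5154]
Step 9: x=[4.6846] v=[-2.1341]
Step 10: x=[4.5228] v=[-1.6177]
Step 11: x=[4.4229] v=[-0.9988]
Step 12: x=[4.3912] v=[-0.3166]
Step 13: x=[4.4298] v=[0.3856]
First v>=0 after going negative at step 13, time=1.3000

Answer: 1.3000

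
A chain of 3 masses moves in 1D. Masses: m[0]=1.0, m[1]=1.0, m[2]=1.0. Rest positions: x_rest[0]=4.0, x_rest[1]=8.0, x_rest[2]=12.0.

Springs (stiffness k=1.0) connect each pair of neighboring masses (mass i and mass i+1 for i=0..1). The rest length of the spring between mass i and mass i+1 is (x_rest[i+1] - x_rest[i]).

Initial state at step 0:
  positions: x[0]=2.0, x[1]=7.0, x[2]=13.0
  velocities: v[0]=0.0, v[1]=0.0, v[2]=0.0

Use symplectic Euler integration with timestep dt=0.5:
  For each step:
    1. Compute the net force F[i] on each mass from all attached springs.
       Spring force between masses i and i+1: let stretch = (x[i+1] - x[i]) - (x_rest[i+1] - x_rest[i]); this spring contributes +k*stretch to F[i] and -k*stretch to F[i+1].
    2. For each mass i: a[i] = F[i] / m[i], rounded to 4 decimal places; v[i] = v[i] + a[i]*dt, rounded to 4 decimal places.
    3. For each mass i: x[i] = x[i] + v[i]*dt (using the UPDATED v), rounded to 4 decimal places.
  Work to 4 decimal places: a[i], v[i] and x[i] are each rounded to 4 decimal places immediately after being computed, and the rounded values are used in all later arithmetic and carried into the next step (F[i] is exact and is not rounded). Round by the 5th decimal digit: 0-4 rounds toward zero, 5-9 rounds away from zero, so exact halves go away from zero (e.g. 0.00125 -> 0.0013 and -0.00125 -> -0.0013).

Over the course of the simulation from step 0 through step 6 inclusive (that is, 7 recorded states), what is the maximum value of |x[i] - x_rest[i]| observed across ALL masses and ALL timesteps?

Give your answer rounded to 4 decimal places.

Step 0: x=[2.0000 7.0000 13.0000] v=[0.0000 0.0000 0.0000]
Step 1: x=[2.2500 7.2500 12.5000] v=[0.5000 0.5000 -1.0000]
Step 2: x=[2.7500 7.5625 11.6875] v=[1.0000 0.6250 -1.6250]
Step 3: x=[3.4532 7.7032 10.8438] v=[1.4063 0.2813 -1.6875]
Step 4: x=[4.2189 7.5665 10.2149] v=[1.5313 -0.2734 -1.2578]
Step 5: x=[4.8215 7.2550 9.9239] v=[1.2051 -0.6230 -0.5820]
Step 6: x=[5.0325 7.0024 9.9657] v=[0.4219 -0.5053 0.0836]
Max displacement = 2.0761

Answer: 2.0761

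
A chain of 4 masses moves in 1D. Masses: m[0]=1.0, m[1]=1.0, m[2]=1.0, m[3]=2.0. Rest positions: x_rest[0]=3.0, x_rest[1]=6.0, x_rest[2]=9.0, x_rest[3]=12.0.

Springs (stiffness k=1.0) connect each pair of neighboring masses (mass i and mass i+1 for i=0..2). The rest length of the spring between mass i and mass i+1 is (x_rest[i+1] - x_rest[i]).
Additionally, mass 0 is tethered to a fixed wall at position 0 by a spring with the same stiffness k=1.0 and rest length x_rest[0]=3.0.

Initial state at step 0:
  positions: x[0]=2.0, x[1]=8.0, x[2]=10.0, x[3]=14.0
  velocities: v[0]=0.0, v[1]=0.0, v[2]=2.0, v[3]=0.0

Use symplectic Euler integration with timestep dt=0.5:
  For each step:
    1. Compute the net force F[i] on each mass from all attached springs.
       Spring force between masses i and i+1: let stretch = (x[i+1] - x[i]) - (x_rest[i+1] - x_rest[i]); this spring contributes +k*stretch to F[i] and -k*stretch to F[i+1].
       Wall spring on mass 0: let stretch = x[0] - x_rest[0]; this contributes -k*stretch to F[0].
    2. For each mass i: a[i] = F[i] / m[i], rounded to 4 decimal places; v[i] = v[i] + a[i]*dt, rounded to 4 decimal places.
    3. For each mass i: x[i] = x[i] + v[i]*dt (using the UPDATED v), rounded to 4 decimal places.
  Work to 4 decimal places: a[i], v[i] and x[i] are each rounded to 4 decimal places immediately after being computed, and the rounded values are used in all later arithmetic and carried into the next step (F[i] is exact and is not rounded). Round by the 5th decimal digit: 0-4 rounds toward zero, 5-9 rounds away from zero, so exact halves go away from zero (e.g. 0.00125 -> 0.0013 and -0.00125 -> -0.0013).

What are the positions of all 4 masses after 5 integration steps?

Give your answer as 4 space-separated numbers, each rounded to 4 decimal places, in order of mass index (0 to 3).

Step 0: x=[2.0000 8.0000 10.0000 14.0000] v=[0.0000 0.0000 2.0000 0.0000]
Step 1: x=[3.0000 7.0000 11.5000 13.8750] v=[2.0000 -2.0000 3.0000 -0.2500]
Step 2: x=[4.2500 6.1250 12.4688 13.8281] v=[2.5000 -1.7500 1.9375 -0.0938]
Step 3: x=[4.9063 6.3672 12.1914 13.9863] v=[1.3125 0.4844 -0.5548 0.3164]
Step 4: x=[4.7012 7.7003 10.9067 14.2952] v=[-0.4102 2.6661 -2.5695 0.6177]
Step 5: x=[4.0706 9.0852 9.6675 14.5555] v=[-1.2613 2.7698 -2.4785 0.5206]

Answer: 4.0706 9.0852 9.6675 14.5555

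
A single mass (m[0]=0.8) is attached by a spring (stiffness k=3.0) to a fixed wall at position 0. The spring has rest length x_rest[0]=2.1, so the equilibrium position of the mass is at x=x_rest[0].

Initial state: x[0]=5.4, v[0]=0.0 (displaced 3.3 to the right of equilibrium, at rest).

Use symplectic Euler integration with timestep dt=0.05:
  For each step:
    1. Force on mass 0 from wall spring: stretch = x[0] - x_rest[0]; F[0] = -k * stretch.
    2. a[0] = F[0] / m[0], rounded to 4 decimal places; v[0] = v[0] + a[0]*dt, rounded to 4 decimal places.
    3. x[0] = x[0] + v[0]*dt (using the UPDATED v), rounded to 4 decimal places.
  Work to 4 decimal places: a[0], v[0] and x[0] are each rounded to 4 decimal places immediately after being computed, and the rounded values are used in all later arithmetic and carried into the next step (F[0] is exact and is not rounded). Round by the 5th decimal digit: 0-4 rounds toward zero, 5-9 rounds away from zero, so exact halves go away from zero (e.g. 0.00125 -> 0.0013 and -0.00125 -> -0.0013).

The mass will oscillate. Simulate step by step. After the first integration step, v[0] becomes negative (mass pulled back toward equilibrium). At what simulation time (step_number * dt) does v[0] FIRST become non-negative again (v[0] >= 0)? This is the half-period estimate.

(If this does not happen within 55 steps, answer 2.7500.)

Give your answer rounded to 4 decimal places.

Answer: 1.6500

Derivation:
Step 0: x=[5.4000] v=[0.0000]
Step 1: x=[5.3691] v=[-0.6188]
Step 2: x=[5.3075] v=[-1.2318]
Step 3: x=[5.2158] v=[-1.8332]
Step 4: x=[5.0949] v=[-2.4174]
Step 5: x=[4.9460] v=[-2.9789]
Step 6: x=[4.7704] v=[-3.5125]
Step 7: x=[4.5697] v=[-4.0132]
Step 8: x=[4.3459] v=[-4.4763]
Step 9: x=[4.1010] v=[-4.8974]
Step 10: x=[3.8374] v=[-5.2726]
Step 11: x=[3.5575] v=[-5.5984]
Step 12: x=[3.2639] v=[-5.8717]
Step 13: x=[2.9594] v=[-6.0899]
Step 14: x=[2.6469] v=[-6.2510]
Step 15: x=[2.3292] v=[-6.3535]
Step 16: x=[2.0094] v=[-6.3965]
Step 17: x=[1.6904] v=[-6.3795]
Step 18: x=[1.3753] v=[-6.3027]
Step 19: x=[1.0670] v=[-6.1668]
Step 20: x=[0.7683] v=[-5.9731]
Step 21: x=[0.4821] v=[-5.7234]
Step 22: x=[0.2111] v=[-5.4200]
Step 23: x=[-0.0422] v=[-5.0658]
Step 24: x=[-0.2754] v=[-4.6641]
Step 25: x=[-0.4863] v=[-4.2187]
Step 26: x=[-0.6730] v=[-3.7338]
Step 27: x=[-0.8337] v=[-3.2139]
Step 28: x=[-0.9669] v=[-2.6638]
Step 29: x=[-1.0713] v=[-2.0888]
Step 30: x=[-1.1460] v=[-1.4942]
Step 31: x=[-1.1903] v=[-0.8856]
Step 32: x=[-1.2037] v=[-0.2687]
Step 33: x=[-1.1862] v=[0.3507]
First v>=0 after going negative at step 33, time=1.6500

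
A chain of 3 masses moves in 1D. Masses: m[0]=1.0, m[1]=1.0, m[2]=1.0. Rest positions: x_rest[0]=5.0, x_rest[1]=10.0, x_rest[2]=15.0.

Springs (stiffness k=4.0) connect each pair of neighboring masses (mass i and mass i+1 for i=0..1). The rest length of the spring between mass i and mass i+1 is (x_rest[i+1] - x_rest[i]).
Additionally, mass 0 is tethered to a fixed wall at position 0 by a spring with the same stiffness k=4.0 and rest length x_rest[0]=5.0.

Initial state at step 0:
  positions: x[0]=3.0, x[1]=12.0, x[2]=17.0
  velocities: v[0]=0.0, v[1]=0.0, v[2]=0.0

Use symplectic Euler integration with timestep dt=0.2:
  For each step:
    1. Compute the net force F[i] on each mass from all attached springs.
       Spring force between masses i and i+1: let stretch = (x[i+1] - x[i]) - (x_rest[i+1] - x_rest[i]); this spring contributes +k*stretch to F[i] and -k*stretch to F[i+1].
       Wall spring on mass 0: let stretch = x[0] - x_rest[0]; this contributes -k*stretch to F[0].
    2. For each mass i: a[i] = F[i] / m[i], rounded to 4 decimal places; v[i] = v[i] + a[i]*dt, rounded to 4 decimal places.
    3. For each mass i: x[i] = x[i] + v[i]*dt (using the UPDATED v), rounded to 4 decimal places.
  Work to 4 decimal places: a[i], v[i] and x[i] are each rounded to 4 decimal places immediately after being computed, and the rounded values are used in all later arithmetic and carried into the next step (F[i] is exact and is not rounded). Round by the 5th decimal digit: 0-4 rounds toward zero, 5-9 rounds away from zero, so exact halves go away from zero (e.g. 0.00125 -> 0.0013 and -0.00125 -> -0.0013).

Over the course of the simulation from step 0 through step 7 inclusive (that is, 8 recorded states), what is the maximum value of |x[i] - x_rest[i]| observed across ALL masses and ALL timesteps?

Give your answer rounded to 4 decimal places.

Answer: 2.6832

Derivation:
Step 0: x=[3.0000 12.0000 17.0000] v=[0.0000 0.0000 0.0000]
Step 1: x=[3.9600 11.3600 17.0000] v=[4.8000 -3.2000 0.0000]
Step 2: x=[5.4704 10.4384 16.8976] v=[7.5520 -4.6080 -0.5120]
Step 3: x=[6.9004 9.7554 16.5617] v=[7.1501 -3.4150 -1.6794]
Step 4: x=[7.6832 9.7046 15.9368] v=[3.9138 -0.2540 -3.1244]
Step 5: x=[7.5601 10.3275 15.1148] v=[-0.6156 3.1146 -4.1102]
Step 6: x=[6.6701 11.2736 14.3268] v=[-4.4498 4.7305 -3.9400]
Step 7: x=[5.4495 11.9717 13.8503] v=[-6.1031 3.4903 -2.3826]
Max displacement = 2.6832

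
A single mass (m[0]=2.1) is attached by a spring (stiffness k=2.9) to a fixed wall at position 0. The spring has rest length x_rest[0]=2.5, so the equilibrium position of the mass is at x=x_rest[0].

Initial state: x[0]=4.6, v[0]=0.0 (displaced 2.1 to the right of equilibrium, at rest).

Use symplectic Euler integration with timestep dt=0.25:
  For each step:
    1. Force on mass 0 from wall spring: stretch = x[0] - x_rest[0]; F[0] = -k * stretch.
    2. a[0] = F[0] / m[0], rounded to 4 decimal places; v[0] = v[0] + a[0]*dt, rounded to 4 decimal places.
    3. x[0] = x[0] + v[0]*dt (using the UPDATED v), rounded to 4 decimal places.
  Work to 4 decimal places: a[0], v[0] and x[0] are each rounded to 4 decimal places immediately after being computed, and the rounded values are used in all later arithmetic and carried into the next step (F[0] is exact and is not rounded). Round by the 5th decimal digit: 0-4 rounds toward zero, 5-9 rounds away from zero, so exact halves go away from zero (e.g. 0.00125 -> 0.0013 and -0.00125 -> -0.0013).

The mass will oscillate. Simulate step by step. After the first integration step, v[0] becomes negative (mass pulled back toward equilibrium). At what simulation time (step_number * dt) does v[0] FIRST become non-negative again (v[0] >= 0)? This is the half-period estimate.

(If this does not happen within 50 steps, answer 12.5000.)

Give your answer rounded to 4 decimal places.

Answer: 2.7500

Derivation:
Step 0: x=[4.6000] v=[0.0000]
Step 1: x=[4.4188] v=[-0.7250]
Step 2: x=[4.0719] v=[-1.3875]
Step 3: x=[3.5894] v=[-1.9302]
Step 4: x=[3.0128] v=[-2.3063]
Step 5: x=[2.3920] v=[-2.4834]
Step 6: x=[1.7805] v=[-2.4461]
Step 7: x=[1.2311] v=[-2.1977]
Step 8: x=[0.7912] v=[-1.7596]
Step 9: x=[0.4988] v=[-1.1697]
Step 10: x=[0.3791] v=[-0.4788]
Step 11: x=[0.4425] v=[0.2534]
First v>=0 after going negative at step 11, time=2.7500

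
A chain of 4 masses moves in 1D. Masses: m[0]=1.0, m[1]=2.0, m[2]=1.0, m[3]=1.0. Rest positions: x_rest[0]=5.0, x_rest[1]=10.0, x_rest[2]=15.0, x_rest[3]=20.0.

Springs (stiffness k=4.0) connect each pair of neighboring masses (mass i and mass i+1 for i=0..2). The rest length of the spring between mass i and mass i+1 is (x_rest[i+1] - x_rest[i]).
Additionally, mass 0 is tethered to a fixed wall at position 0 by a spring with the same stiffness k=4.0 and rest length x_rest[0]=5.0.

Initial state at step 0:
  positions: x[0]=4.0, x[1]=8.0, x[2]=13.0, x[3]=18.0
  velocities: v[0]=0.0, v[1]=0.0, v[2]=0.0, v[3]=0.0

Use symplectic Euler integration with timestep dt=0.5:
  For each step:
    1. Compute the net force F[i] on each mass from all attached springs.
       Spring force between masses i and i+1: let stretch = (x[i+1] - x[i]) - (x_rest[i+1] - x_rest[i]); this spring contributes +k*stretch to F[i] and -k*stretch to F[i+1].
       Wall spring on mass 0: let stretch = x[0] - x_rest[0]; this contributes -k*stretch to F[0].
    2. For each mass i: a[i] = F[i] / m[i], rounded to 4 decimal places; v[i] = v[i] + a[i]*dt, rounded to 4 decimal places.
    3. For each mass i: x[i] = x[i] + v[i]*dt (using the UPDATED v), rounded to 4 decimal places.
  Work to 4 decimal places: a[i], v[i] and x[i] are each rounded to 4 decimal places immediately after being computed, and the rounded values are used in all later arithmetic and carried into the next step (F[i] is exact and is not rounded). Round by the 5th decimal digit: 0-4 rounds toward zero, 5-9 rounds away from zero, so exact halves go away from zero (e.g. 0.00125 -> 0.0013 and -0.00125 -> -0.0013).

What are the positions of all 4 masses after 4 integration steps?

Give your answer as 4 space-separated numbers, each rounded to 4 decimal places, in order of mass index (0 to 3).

Step 0: x=[4.0000 8.0000 13.0000 18.0000] v=[0.0000 0.0000 0.0000 0.0000]
Step 1: x=[4.0000 8.5000 13.0000 18.0000] v=[0.0000 1.0000 0.0000 0.0000]
Step 2: x=[4.5000 9.0000 13.5000 18.0000] v=[1.0000 1.0000 1.0000 0.0000]
Step 3: x=[5.0000 9.5000 14.0000 18.5000] v=[1.0000 1.0000 1.0000 1.0000]
Step 4: x=[5.0000 10.0000 14.5000 19.5000] v=[0.0000 1.0000 1.0000 2.0000]

Answer: 5.0000 10.0000 14.5000 19.5000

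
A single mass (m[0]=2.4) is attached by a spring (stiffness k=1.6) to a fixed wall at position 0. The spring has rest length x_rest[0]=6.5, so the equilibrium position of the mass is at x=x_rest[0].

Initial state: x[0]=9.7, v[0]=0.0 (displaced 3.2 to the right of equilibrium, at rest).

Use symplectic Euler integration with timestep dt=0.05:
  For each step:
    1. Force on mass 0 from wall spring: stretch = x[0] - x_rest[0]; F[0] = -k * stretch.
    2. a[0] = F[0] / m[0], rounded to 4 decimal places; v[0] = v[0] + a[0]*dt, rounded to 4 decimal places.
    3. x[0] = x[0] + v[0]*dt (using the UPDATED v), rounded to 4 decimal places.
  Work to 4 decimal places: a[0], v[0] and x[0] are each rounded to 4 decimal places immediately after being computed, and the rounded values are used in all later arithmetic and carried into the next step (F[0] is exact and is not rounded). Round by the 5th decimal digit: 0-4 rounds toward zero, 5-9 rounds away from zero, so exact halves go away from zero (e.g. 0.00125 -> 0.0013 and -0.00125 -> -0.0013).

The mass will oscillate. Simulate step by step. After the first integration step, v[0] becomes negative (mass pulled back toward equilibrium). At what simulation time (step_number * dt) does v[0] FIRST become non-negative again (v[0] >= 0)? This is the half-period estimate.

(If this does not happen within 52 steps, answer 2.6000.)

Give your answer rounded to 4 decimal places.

Step 0: x=[9.7000] v=[0.0000]
Step 1: x=[9.6947] v=[-0.1067]
Step 2: x=[9.6840] v=[-0.2132]
Step 3: x=[9.6680] v=[-0.3193]
Step 4: x=[9.6468] v=[-0.4249]
Step 5: x=[9.6203] v=[-0.5298]
Step 6: x=[9.5886] v=[-0.6338]
Step 7: x=[9.5518] v=[-0.7368]
Step 8: x=[9.5099] v=[-0.8385]
Step 9: x=[9.4630] v=[-0.9388]
Step 10: x=[9.4111] v=[-1.0376]
Step 11: x=[9.3544] v=[-1.1346]
Step 12: x=[9.2929] v=[-1.2297]
Step 13: x=[9.2268] v=[-1.3228]
Step 14: x=[9.1561] v=[-1.4137]
Step 15: x=[9.0810] v=[-1.5022]
Step 16: x=[9.0016] v=[-1.5882]
Step 17: x=[8.9180] v=[-1.6716]
Step 18: x=[8.8304] v=[-1.7522]
Step 19: x=[8.7389] v=[-1.8299]
Step 20: x=[8.6437] v=[-1.9045]
Step 21: x=[8.5449] v=[-1.9760]
Step 22: x=[8.4427] v=[-2.0442]
Step 23: x=[8.3373] v=[-2.1090]
Step 24: x=[8.2288] v=[-2.1702]
Step 25: x=[8.1174] v=[-2.2278]
Step 26: x=[8.0033] v=[-2.2817]
Step 27: x=[7.8867] v=[-2.3318]
Step 28: x=[7.7678] v=[-2.3780]
Step 29: x=[7.6468] v=[-2.4203]
Step 30: x=[7.5239] v=[-2.4585]
Step 31: x=[7.3993] v=[-2.4926]
Step 32: x=[7.2732] v=[-2.5226]
Step 33: x=[7.1458] v=[-2.5484]
Step 34: x=[7.0173] v=[-2.5699]
Step 35: x=[6.8879] v=[-2.5871]
Step 36: x=[6.7579] v=[-2.6000]
Step 37: x=[6.6275] v=[-2.6086]
Step 38: x=[6.4969] v=[-2.6129]
Step 39: x=[6.3663] v=[-2.6128]
Step 40: x=[6.2359] v=[-2.6083]
Step 41: x=[6.1059] v=[-2.5995]
Step 42: x=[5.9766] v=[-2.5864]
Step 43: x=[5.8482] v=[-2.5690]
Step 44: x=[5.7208] v=[-2.5473]
Step 45: x=[5.5947] v=[-2.5213]
Step 46: x=[5.4701] v=[-2.4911]
Step 47: x=[5.3473] v=[-2.4568]
Step 48: x=[5.2264] v=[-2.4184]
Step 49: x=[5.1076] v=[-2.3759]
Step 50: x=[4.9911] v=[-2.3295]
Step 51: x=[4.8771] v=[-2.2792]
Step 52: x=[4.7658] v=[-2.2251]
v[0] did not become non-negative within 52 steps; using fallback time=2.6000

Answer: 2.6000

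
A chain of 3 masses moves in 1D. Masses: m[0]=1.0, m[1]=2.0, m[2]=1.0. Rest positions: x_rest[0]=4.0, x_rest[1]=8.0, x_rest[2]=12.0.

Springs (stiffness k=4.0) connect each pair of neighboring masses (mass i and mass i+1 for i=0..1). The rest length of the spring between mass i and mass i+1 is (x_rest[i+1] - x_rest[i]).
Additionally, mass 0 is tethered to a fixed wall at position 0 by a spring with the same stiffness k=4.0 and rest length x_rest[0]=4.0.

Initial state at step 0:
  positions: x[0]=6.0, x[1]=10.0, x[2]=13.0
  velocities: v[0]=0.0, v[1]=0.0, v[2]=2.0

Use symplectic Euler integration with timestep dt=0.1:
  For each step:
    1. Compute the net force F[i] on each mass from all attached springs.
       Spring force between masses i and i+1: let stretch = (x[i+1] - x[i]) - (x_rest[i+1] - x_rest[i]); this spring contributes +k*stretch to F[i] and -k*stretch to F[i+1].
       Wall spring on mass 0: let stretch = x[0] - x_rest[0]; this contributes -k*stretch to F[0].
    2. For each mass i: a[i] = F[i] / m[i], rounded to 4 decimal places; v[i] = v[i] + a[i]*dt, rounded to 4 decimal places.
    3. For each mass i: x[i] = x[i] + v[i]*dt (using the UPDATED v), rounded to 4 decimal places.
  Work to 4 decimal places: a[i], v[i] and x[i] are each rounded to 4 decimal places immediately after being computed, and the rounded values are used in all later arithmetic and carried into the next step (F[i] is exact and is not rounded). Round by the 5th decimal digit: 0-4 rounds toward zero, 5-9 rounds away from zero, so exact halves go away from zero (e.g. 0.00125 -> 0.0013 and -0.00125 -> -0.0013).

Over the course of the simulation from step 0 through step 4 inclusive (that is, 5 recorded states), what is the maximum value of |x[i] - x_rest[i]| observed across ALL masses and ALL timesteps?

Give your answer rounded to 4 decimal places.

Step 0: x=[6.0000 10.0000 13.0000] v=[0.0000 0.0000 2.0000]
Step 1: x=[5.9200 9.9800 13.2400] v=[-0.8000 -0.2000 2.4000]
Step 2: x=[5.7656 9.9440 13.5096] v=[-1.5440 -0.3600 2.6960]
Step 3: x=[5.5477 9.8957 13.7966] v=[-2.1789 -0.4826 2.8698]
Step 4: x=[5.2818 9.8385 14.0875] v=[-2.6588 -0.5720 2.9094]
Max displacement = 2.0875

Answer: 2.0875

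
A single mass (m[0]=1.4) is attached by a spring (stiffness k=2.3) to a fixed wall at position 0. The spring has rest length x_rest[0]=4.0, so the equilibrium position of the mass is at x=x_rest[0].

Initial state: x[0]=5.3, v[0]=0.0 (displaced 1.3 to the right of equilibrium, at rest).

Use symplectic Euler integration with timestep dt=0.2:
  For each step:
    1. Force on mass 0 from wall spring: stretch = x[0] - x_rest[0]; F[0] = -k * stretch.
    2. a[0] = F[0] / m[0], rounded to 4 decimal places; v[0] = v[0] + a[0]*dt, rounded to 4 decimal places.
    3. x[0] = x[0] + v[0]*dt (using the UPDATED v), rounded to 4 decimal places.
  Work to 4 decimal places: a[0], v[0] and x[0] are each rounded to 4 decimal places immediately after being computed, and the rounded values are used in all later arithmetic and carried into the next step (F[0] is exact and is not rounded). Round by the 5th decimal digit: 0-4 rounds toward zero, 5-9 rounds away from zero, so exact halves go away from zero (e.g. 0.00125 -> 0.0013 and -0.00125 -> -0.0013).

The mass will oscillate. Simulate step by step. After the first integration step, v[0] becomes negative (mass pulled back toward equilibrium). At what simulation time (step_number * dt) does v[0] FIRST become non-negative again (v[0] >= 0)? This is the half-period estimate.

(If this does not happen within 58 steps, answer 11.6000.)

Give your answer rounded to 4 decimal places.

Step 0: x=[5.3000] v=[0.0000]
Step 1: x=[5.2146] v=[-0.4271]
Step 2: x=[5.0494] v=[-0.8262]
Step 3: x=[4.8152] v=[-1.1710]
Step 4: x=[4.5274] v=[-1.4389]
Step 5: x=[4.2050] v=[-1.6122]
Step 6: x=[3.8691] v=[-1.6796]
Step 7: x=[3.5418] v=[-1.6366]
Step 8: x=[3.2446] v=[-1.4860]
Step 9: x=[2.9970] v=[-1.2378]
Step 10: x=[2.8154] v=[-0.9082]
Step 11: x=[2.7116] v=[-0.5190]
Step 12: x=[2.6925] v=[-0.0957]
Step 13: x=[2.7593] v=[0.3339]
First v>=0 after going negative at step 13, time=2.6000

Answer: 2.6000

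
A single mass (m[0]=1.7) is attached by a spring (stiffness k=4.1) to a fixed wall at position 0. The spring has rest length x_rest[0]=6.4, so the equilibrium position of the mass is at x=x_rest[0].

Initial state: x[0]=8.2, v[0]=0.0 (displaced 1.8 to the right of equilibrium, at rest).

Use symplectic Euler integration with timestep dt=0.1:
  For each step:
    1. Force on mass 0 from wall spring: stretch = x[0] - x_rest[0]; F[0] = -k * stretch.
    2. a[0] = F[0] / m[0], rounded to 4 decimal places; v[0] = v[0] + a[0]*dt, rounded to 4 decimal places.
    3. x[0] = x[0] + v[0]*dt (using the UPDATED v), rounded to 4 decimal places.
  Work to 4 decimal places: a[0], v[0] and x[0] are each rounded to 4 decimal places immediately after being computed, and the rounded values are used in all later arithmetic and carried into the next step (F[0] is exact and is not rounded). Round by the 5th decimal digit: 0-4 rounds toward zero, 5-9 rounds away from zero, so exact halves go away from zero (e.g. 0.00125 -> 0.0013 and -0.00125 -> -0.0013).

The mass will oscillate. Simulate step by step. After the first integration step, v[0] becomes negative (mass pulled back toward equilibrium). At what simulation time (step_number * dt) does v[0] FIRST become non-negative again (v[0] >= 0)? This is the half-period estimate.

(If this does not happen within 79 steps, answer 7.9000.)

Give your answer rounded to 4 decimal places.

Step 0: x=[8.2000] v=[0.0000]
Step 1: x=[8.1566] v=[-0.4341]
Step 2: x=[8.0708] v=[-0.8578]
Step 3: x=[7.9447] v=[-1.2608]
Step 4: x=[7.7814] v=[-1.6334]
Step 5: x=[7.5847] v=[-1.9666]
Step 6: x=[7.3595] v=[-2.2523]
Step 7: x=[7.1111] v=[-2.4837]
Step 8: x=[6.8456] v=[-2.6552]
Step 9: x=[6.5693] v=[-2.7627]
Step 10: x=[6.2890] v=[-2.8035]
Step 11: x=[6.0113] v=[-2.7767]
Step 12: x=[5.7430] v=[-2.6830]
Step 13: x=[5.4905] v=[-2.5246]
Step 14: x=[5.2600] v=[-2.3053]
Step 15: x=[5.0570] v=[-2.0304]
Step 16: x=[4.8864] v=[-1.7065]
Step 17: x=[4.7523] v=[-1.3415]
Step 18: x=[4.6579] v=[-0.9441]
Step 19: x=[4.6055] v=[-0.5240]
Step 20: x=[4.5964] v=[-0.0912]
Step 21: x=[4.6308] v=[0.3438]
First v>=0 after going negative at step 21, time=2.1000

Answer: 2.1000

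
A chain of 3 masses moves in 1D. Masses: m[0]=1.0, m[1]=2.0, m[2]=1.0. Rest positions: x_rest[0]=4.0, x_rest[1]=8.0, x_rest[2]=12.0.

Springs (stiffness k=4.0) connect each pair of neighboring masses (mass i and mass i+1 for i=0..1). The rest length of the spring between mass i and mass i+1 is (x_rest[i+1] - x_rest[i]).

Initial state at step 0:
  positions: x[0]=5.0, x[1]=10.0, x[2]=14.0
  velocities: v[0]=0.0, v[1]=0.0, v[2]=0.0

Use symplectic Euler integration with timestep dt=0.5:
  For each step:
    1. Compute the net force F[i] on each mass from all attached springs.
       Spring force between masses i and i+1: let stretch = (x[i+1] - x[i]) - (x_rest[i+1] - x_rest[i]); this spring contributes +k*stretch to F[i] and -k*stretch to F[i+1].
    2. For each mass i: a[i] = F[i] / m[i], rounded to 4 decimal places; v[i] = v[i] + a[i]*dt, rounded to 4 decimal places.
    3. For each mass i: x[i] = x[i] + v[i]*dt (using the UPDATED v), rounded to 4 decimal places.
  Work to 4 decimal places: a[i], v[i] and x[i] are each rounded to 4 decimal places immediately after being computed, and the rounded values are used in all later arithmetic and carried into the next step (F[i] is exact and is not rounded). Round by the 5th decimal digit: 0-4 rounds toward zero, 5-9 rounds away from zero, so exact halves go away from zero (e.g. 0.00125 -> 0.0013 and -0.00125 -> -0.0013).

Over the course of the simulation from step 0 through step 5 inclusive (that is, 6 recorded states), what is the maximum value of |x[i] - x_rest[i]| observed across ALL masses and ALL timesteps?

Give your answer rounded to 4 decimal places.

Answer: 2.5000

Derivation:
Step 0: x=[5.0000 10.0000 14.0000] v=[0.0000 0.0000 0.0000]
Step 1: x=[6.0000 9.5000 14.0000] v=[2.0000 -1.0000 0.0000]
Step 2: x=[6.5000 9.5000 13.5000] v=[1.0000 0.0000 -1.0000]
Step 3: x=[6.0000 10.0000 13.0000] v=[-1.0000 1.0000 -1.0000]
Step 4: x=[5.5000 10.0000 13.5000] v=[-1.0000 0.0000 1.0000]
Step 5: x=[5.5000 9.5000 14.5000] v=[0.0000 -1.0000 2.0000]
Max displacement = 2.5000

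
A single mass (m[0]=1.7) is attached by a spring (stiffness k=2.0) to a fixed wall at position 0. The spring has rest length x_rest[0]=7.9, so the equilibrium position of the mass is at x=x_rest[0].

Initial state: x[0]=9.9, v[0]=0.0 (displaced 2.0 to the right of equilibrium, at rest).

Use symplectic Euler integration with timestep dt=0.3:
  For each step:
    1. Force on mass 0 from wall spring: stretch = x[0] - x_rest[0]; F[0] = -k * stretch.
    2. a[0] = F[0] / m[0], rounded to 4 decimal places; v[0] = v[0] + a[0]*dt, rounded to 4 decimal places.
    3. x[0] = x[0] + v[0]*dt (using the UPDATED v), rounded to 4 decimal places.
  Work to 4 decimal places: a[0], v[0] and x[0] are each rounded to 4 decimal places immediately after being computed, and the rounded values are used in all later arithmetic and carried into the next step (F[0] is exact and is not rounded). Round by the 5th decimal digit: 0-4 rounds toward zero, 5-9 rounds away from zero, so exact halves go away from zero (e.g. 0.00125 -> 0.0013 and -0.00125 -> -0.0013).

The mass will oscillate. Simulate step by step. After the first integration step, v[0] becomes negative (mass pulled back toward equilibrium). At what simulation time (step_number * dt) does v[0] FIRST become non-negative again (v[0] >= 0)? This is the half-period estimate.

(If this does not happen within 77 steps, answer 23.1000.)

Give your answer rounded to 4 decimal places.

Answer: 3.0000

Derivation:
Step 0: x=[9.9000] v=[0.0000]
Step 1: x=[9.6882] v=[-0.7059]
Step 2: x=[9.2871] v=[-1.3370]
Step 3: x=[8.7391] v=[-1.8266]
Step 4: x=[8.1023] v=[-2.1228]
Step 5: x=[7.4440] v=[-2.1942]
Step 6: x=[6.8340] v=[-2.0333]
Step 7: x=[6.3369] v=[-1.6571]
Step 8: x=[6.0053] v=[-1.1054]
Step 9: x=[5.8743] v=[-0.4367]
Step 10: x=[5.9578] v=[0.2783]
First v>=0 after going negative at step 10, time=3.0000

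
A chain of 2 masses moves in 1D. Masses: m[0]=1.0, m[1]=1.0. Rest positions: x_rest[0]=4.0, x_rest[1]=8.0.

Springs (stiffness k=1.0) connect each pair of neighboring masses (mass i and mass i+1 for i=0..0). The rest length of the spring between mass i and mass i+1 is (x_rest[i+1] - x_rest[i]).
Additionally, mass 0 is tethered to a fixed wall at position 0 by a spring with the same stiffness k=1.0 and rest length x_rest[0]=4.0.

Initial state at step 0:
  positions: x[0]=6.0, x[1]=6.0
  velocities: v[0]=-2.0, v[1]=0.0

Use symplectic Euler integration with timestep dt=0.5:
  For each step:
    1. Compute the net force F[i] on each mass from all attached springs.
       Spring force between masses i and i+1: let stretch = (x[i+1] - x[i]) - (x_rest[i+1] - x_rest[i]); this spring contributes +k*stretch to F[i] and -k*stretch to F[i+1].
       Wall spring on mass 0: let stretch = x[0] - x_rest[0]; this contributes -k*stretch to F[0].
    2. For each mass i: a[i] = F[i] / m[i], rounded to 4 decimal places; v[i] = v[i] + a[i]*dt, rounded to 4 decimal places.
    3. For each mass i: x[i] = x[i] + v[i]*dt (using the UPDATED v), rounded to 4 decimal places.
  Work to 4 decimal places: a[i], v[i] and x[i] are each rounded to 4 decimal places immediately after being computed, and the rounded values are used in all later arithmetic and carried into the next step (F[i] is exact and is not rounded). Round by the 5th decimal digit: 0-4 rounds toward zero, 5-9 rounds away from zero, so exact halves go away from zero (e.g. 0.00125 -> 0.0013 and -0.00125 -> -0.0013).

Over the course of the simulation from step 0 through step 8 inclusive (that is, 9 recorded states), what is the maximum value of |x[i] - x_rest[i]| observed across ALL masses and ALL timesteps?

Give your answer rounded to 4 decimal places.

Step 0: x=[6.0000 6.0000] v=[-2.0000 0.0000]
Step 1: x=[3.5000 7.0000] v=[-5.0000 2.0000]
Step 2: x=[1.0000 8.1250] v=[-5.0000 2.2500]
Step 3: x=[0.0313 8.4688] v=[-1.9375 0.6875]
Step 4: x=[1.1641 7.7032] v=[2.2656 -1.5313]
Step 5: x=[3.6407 6.3028] v=[4.9531 -2.8009]
Step 6: x=[5.8726 5.2368] v=[4.4638 -2.1320]
Step 7: x=[6.4774 5.3298] v=[1.2096 0.1859]
Step 8: x=[5.1760 6.7097] v=[-2.6029 2.7597]
Max displacement = 3.9687

Answer: 3.9687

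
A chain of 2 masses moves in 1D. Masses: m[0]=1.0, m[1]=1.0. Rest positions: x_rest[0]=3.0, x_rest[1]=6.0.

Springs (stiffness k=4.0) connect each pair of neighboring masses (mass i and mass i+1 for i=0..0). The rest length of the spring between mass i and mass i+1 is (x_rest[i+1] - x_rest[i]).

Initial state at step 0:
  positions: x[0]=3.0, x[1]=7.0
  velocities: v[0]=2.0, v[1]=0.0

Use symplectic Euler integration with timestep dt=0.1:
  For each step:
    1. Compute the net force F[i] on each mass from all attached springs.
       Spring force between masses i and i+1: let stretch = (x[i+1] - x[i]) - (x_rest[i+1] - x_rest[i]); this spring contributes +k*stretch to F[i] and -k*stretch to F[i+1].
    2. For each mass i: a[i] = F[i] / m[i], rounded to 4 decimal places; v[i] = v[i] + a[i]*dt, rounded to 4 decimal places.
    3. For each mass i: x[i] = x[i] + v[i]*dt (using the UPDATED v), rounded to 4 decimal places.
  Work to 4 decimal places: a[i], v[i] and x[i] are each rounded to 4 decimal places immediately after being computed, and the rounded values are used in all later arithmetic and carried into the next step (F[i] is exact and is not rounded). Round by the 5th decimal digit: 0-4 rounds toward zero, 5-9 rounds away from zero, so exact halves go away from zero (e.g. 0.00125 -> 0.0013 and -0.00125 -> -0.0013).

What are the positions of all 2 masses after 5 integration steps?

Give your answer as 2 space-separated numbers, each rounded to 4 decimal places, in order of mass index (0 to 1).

Answer: 4.3481 6.6519

Derivation:
Step 0: x=[3.0000 7.0000] v=[2.0000 0.0000]
Step 1: x=[3.2400 6.9600] v=[2.4000 -0.4000]
Step 2: x=[3.5088 6.8912] v=[2.6880 -0.6880]
Step 3: x=[3.7929 6.8071] v=[2.8410 -0.8410]
Step 4: x=[4.0776 6.7224] v=[2.8467 -0.8467]
Step 5: x=[4.3481 6.6519] v=[2.7046 -0.7046]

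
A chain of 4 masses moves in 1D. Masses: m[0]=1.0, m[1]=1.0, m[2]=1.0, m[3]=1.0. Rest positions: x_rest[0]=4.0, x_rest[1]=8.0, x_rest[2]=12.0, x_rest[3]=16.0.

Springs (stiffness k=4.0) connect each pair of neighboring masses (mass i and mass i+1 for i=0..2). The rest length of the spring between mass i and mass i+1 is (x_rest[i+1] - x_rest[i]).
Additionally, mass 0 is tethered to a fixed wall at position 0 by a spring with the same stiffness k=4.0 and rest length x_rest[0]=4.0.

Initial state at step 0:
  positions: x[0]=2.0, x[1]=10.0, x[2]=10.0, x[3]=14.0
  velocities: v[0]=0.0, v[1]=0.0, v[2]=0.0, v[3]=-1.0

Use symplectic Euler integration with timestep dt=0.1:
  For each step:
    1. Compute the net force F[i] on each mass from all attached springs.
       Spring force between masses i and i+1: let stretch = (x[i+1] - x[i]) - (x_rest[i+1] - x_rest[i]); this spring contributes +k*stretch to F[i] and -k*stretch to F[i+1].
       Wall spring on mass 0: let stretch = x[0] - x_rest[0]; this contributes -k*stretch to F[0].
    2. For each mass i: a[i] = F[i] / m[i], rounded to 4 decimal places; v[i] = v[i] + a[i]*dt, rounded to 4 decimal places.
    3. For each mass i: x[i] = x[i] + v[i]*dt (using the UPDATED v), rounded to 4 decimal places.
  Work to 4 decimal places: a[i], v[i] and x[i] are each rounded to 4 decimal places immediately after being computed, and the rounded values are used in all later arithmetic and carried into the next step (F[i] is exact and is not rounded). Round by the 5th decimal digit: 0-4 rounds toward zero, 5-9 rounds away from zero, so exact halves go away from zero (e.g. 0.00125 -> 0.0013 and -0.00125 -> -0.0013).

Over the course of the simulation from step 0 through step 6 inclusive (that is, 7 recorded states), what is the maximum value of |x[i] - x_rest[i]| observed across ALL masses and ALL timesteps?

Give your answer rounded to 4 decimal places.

Answer: 2.2746

Derivation:
Step 0: x=[2.0000 10.0000 10.0000 14.0000] v=[0.0000 0.0000 0.0000 -1.0000]
Step 1: x=[2.2400 9.6800 10.1600 13.9000] v=[2.4000 -3.2000 1.6000 -1.0000]
Step 2: x=[2.6880 9.0816 10.4504 13.8104] v=[4.4800 -5.9840 2.9040 -0.8960]
Step 3: x=[3.2842 8.2822 10.8205 13.7464] v=[5.9622 -7.9939 3.7005 -0.6400]
Step 4: x=[3.9490 7.3844 11.2061 13.7254] v=[6.6477 -8.9778 3.8555 -0.2104]
Step 5: x=[4.5932 6.5021 11.5396 13.7636] v=[6.4423 -8.8233 3.3345 0.3819]
Step 6: x=[5.1301 5.7449 11.7605 13.8728] v=[5.3686 -7.5719 2.2091 1.0923]
Max displacement = 2.2746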